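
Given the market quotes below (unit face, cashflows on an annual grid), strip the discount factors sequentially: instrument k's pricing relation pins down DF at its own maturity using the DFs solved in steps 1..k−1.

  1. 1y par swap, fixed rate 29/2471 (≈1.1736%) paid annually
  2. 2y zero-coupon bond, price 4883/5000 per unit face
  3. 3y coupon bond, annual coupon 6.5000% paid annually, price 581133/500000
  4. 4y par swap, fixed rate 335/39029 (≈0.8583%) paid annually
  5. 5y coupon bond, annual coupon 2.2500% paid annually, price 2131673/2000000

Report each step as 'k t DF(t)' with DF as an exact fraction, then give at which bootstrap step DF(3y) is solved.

step 1 [1y] swap r/1=29/2471: DF=(1 − 29/2471·(0))/(1+29/2471) = 2471/2500 ≈ 0.988400
step 2 [2y] zero: DF = P = 4883/5000 ≈ 0.976600
step 3 [3y] bond c/1=13/200: DF=(581133/500000 − 13/200·(0.988400+0.976600))/(1+13/200) = 4857/5000 ≈ 0.971400
step 4 [4y] swap r/1=335/39029: DF=(1 − 335/39029·(0.988400+0.976600+0.971400))/(1+335/39029) = 1933/2000 ≈ 0.966500
step 5 [5y] bond c/1=9/400: DF=(2131673/2000000 − 9/400·(0.988400+0.976600+0.971400+0.966500))/(1+9/400) = 1913/2000 ≈ 0.956500

1 1 2471/2500
2 2 4883/5000
3 3 4857/5000
4 4 1933/2000
5 5 1913/2000
DF(3y) is solved at step 3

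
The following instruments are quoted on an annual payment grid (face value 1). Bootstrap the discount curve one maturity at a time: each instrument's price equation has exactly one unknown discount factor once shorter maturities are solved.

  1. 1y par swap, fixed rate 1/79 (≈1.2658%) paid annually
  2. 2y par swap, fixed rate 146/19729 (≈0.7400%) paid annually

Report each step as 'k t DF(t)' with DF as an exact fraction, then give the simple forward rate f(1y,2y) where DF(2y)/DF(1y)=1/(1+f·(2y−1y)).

1 1 79/80
2 2 4927/5000
f(1y,2y) = ((79/80)/(4927/5000) − 1)/(1) = 21/9854 ≈ 0.2131%

step 1 [1y] swap r/1=1/79: DF=(1 − 1/79·(0))/(1+1/79) = 79/80 ≈ 0.987500
step 2 [2y] swap r/1=146/19729: DF=(1 − 146/19729·(0.987500))/(1+146/19729) = 4927/5000 ≈ 0.985400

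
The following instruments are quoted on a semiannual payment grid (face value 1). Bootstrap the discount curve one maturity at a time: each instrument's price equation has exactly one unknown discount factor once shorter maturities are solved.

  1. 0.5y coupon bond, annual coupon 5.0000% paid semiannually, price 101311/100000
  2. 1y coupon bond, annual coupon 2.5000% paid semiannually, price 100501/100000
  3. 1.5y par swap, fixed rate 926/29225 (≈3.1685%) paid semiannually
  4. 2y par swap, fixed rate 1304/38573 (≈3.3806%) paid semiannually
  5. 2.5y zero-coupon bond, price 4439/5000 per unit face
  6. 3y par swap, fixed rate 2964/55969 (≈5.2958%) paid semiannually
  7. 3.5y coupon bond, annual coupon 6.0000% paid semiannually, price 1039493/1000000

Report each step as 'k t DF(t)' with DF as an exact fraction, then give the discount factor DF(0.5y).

step 1 [0.5y] bond c/2=1/40: DF=(101311/100000 − 1/40·(0))/(1+1/40) = 2471/2500 ≈ 0.988400
step 2 [1y] bond c/2=1/80: DF=(100501/100000 − 1/80·(0.988400))/(1+1/80) = 2451/2500 ≈ 0.980400
step 3 [1.5y] swap r/2=463/29225: DF=(1 − 463/29225·(0.988400+0.980400))/(1+463/29225) = 9537/10000 ≈ 0.953700
step 4 [2y] swap r/2=652/38573: DF=(1 − 652/38573·(0.988400+0.980400+0.953700))/(1+652/38573) = 2337/2500 ≈ 0.934800
step 5 [2.5y] zero: DF = P = 4439/5000 ≈ 0.887800
step 6 [3y] swap r/2=1482/55969: DF=(1 − 1482/55969·(0.988400+0.980400+0.953700+0.934800+0.887800))/(1+1482/55969) = 4259/5000 ≈ 0.851800
step 7 [3.5y] bond c/2=3/100: DF=(1039493/1000000 − 3/100·(0.988400+0.980400+0.953700+0.934800+0.887800+0.851800))/(1+3/100) = 4231/5000 ≈ 0.846200

1 1/2 2471/2500
2 1 2451/2500
3 3/2 9537/10000
4 2 2337/2500
5 5/2 4439/5000
6 3 4259/5000
7 7/2 4231/5000
DF(0.5y) = 2471/2500 ≈ 0.988400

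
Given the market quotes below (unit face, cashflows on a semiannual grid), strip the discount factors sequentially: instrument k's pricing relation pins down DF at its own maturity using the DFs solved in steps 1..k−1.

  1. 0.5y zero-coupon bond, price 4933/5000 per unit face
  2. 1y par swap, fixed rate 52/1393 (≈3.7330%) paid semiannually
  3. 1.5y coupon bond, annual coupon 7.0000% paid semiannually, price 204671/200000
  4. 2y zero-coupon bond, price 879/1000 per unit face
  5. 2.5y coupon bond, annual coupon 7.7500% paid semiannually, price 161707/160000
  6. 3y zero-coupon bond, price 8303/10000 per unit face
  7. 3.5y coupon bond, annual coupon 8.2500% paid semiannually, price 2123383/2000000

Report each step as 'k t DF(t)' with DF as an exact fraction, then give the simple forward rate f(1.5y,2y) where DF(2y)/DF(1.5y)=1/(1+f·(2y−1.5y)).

1 1/2 4933/5000
2 1 2409/2500
3 3/2 2307/2500
4 2 879/1000
5 5/2 833/1000
6 3 8303/10000
7 7/2 8051/10000
f(1.5y,2y) = ((2307/2500)/(879/1000) − 1)/(1/2) = 146/1465 ≈ 9.9659%

step 1 [0.5y] zero: DF = P = 4933/5000 ≈ 0.986600
step 2 [1y] swap r/2=26/1393: DF=(1 − 26/1393·(0.986600))/(1+26/1393) = 2409/2500 ≈ 0.963600
step 3 [1.5y] bond c/2=7/200: DF=(204671/200000 − 7/200·(0.986600+0.963600))/(1+7/200) = 2307/2500 ≈ 0.922800
step 4 [2y] zero: DF = P = 879/1000 ≈ 0.879000
step 5 [2.5y] bond c/2=31/800: DF=(161707/160000 − 31/800·(0.986600+0.963600+0.922800+0.879000))/(1+31/800) = 833/1000 ≈ 0.833000
step 6 [3y] zero: DF = P = 8303/10000 ≈ 0.830300
step 7 [3.5y] bond c/2=33/800: DF=(2123383/2000000 − 33/800·(0.986600+0.963600+0.922800+0.879000+0.833000+0.830300))/(1+33/800) = 8051/10000 ≈ 0.805100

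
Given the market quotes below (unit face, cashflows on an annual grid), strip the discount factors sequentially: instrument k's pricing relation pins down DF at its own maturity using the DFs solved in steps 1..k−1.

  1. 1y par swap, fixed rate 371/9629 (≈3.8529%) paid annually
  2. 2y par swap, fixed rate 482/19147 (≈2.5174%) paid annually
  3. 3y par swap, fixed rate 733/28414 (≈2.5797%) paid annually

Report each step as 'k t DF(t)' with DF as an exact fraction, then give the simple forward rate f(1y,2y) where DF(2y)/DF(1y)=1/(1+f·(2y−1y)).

1 1 9629/10000
2 2 4759/5000
3 3 9267/10000
f(1y,2y) = ((9629/10000)/(4759/5000) − 1)/(1) = 111/9518 ≈ 1.1662%

step 1 [1y] swap r/1=371/9629: DF=(1 − 371/9629·(0))/(1+371/9629) = 9629/10000 ≈ 0.962900
step 2 [2y] swap r/1=482/19147: DF=(1 − 482/19147·(0.962900))/(1+482/19147) = 4759/5000 ≈ 0.951800
step 3 [3y] swap r/1=733/28414: DF=(1 − 733/28414·(0.962900+0.951800))/(1+733/28414) = 9267/10000 ≈ 0.926700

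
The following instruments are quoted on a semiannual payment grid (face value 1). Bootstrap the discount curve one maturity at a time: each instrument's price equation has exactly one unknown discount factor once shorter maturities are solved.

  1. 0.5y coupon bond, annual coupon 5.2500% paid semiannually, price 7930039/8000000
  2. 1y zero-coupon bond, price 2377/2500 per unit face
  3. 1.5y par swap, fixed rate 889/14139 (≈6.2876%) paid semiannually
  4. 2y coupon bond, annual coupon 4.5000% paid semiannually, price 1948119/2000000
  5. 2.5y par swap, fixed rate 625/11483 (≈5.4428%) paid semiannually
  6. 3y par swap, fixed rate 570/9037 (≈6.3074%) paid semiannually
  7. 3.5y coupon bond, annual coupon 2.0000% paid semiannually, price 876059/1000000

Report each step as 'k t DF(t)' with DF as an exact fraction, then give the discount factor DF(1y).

1 1/2 9659/10000
2 1 2377/2500
3 3/2 9111/10000
4 2 1113/1250
5 5/2 7/8
6 3 829/1000
7 7/2 8137/10000
DF(1y) = 2377/2500 ≈ 0.950800

step 1 [0.5y] bond c/2=21/800: DF=(7930039/8000000 − 21/800·(0))/(1+21/800) = 9659/10000 ≈ 0.965900
step 2 [1y] zero: DF = P = 2377/2500 ≈ 0.950800
step 3 [1.5y] swap r/2=889/28278: DF=(1 − 889/28278·(0.965900+0.950800))/(1+889/28278) = 9111/10000 ≈ 0.911100
step 4 [2y] bond c/2=9/400: DF=(1948119/2000000 − 9/400·(0.965900+0.950800+0.911100))/(1+9/400) = 1113/1250 ≈ 0.890400
step 5 [2.5y] swap r/2=625/22966: DF=(1 − 625/22966·(0.965900+0.950800+0.911100+0.890400))/(1+625/22966) = 7/8 ≈ 0.875000
step 6 [3y] swap r/2=285/9037: DF=(1 − 285/9037·(0.965900+0.950800+0.911100+0.890400+0.875000))/(1+285/9037) = 829/1000 ≈ 0.829000
step 7 [3.5y] bond c/2=1/100: DF=(876059/1000000 − 1/100·(0.965900+0.950800+0.911100+0.890400+0.875000+0.829000))/(1+1/100) = 8137/10000 ≈ 0.813700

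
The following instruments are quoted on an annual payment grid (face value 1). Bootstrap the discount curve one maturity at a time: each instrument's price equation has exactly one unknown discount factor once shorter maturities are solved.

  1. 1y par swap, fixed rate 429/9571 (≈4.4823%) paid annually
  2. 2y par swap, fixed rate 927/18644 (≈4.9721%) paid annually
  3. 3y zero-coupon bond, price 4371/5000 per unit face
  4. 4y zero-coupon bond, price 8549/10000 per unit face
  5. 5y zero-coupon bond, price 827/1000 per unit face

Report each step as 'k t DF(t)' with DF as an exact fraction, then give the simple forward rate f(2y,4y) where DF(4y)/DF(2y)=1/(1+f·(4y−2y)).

1 1 9571/10000
2 2 9073/10000
3 3 4371/5000
4 4 8549/10000
5 5 827/1000
f(2y,4y) = ((9073/10000)/(8549/10000) − 1)/(2) = 262/8549 ≈ 3.0647%

step 1 [1y] swap r/1=429/9571: DF=(1 − 429/9571·(0))/(1+429/9571) = 9571/10000 ≈ 0.957100
step 2 [2y] swap r/1=927/18644: DF=(1 − 927/18644·(0.957100))/(1+927/18644) = 9073/10000 ≈ 0.907300
step 3 [3y] zero: DF = P = 4371/5000 ≈ 0.874200
step 4 [4y] zero: DF = P = 8549/10000 ≈ 0.854900
step 5 [5y] zero: DF = P = 827/1000 ≈ 0.827000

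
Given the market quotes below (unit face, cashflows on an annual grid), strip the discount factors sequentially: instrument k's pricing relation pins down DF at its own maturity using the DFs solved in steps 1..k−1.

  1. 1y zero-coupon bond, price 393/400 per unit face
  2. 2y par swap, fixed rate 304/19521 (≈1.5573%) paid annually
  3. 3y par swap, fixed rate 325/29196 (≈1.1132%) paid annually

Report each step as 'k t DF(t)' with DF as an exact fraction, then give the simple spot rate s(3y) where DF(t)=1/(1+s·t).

step 1 [1y] zero: DF = P = 393/400 ≈ 0.982500
step 2 [2y] swap r/1=304/19521: DF=(1 − 304/19521·(0.982500))/(1+304/19521) = 606/625 ≈ 0.969600
step 3 [3y] swap r/1=325/29196: DF=(1 − 325/29196·(0.982500+0.969600))/(1+325/29196) = 387/400 ≈ 0.967500

1 1 393/400
2 2 606/625
3 3 387/400
s(3y) = (1/(387/400) − 1)/(3) = 13/1161 ≈ 1.1197%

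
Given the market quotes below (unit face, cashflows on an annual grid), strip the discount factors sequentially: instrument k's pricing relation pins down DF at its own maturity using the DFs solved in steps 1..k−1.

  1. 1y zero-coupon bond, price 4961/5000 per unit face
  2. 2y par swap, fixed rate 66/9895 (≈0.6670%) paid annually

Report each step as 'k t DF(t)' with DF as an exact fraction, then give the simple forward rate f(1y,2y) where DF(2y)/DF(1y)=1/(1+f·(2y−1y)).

1 1 4961/5000
2 2 2467/2500
f(1y,2y) = ((4961/5000)/(2467/2500) − 1)/(1) = 27/4934 ≈ 0.5472%

step 1 [1y] zero: DF = P = 4961/5000 ≈ 0.992200
step 2 [2y] swap r/1=66/9895: DF=(1 − 66/9895·(0.992200))/(1+66/9895) = 2467/2500 ≈ 0.986800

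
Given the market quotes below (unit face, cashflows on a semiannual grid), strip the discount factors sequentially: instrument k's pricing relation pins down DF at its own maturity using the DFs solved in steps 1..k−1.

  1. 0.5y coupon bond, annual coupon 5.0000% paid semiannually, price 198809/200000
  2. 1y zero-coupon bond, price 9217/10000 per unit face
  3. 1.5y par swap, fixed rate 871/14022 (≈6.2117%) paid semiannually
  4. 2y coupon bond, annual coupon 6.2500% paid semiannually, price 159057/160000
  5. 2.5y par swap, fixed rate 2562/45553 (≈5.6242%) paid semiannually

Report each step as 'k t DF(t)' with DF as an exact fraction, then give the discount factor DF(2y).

1 1/2 4849/5000
2 1 9217/10000
3 3/2 9129/10000
4 2 879/1000
5 5/2 8719/10000
DF(2y) = 879/1000 ≈ 0.879000

step 1 [0.5y] bond c/2=1/40: DF=(198809/200000 − 1/40·(0))/(1+1/40) = 4849/5000 ≈ 0.969800
step 2 [1y] zero: DF = P = 9217/10000 ≈ 0.921700
step 3 [1.5y] swap r/2=871/28044: DF=(1 − 871/28044·(0.969800+0.921700))/(1+871/28044) = 9129/10000 ≈ 0.912900
step 4 [2y] bond c/2=1/32: DF=(159057/160000 − 1/32·(0.969800+0.921700+0.912900))/(1+1/32) = 879/1000 ≈ 0.879000
step 5 [2.5y] swap r/2=1281/45553: DF=(1 − 1281/45553·(0.969800+0.921700+0.912900+0.879000))/(1+1281/45553) = 8719/10000 ≈ 0.871900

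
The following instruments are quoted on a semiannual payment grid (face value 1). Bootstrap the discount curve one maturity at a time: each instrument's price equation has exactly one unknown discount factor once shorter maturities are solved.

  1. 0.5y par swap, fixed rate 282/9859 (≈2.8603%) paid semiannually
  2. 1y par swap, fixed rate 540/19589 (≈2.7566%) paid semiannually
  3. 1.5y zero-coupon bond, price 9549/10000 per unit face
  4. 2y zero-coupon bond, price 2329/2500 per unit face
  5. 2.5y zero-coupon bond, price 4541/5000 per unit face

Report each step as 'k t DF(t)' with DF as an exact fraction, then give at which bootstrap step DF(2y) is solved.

1 1/2 9859/10000
2 1 973/1000
3 3/2 9549/10000
4 2 2329/2500
5 5/2 4541/5000
DF(2y) is solved at step 4

step 1 [0.5y] swap r/2=141/9859: DF=(1 − 141/9859·(0))/(1+141/9859) = 9859/10000 ≈ 0.985900
step 2 [1y] swap r/2=270/19589: DF=(1 − 270/19589·(0.985900))/(1+270/19589) = 973/1000 ≈ 0.973000
step 3 [1.5y] zero: DF = P = 9549/10000 ≈ 0.954900
step 4 [2y] zero: DF = P = 2329/2500 ≈ 0.931600
step 5 [2.5y] zero: DF = P = 4541/5000 ≈ 0.908200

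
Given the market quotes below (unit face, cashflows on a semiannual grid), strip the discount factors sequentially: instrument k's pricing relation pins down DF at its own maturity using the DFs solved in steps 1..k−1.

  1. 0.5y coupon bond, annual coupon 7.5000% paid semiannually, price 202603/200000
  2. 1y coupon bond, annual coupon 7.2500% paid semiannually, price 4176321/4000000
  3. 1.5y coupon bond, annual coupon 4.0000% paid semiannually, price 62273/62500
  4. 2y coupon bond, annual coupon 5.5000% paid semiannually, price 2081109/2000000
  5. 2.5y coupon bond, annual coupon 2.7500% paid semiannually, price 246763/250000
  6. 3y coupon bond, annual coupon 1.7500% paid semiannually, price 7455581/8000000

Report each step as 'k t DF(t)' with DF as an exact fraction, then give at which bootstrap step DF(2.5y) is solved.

step 1 [0.5y] bond c/2=3/80: DF=(202603/200000 − 3/80·(0))/(1+3/80) = 2441/2500 ≈ 0.976400
step 2 [1y] bond c/2=29/800: DF=(4176321/4000000 − 29/800·(0.976400))/(1+29/800) = 4867/5000 ≈ 0.973400
step 3 [1.5y] bond c/2=1/50: DF=(62273/62500 − 1/50·(0.976400+0.973400))/(1+1/50) = 4693/5000 ≈ 0.938600
step 4 [2y] bond c/2=11/400: DF=(2081109/2000000 − 11/400·(0.976400+0.973400+0.938600))/(1+11/400) = 4677/5000 ≈ 0.935400
step 5 [2.5y] bond c/2=11/800: DF=(246763/250000 − 11/800·(0.976400+0.973400+0.938600+0.935400))/(1+11/800) = 4609/5000 ≈ 0.921800
step 6 [3y] bond c/2=7/800: DF=(7455581/8000000 − 7/800·(0.976400+0.973400+0.938600+0.935400+0.921800))/(1+7/800) = 8827/10000 ≈ 0.882700

1 1/2 2441/2500
2 1 4867/5000
3 3/2 4693/5000
4 2 4677/5000
5 5/2 4609/5000
6 3 8827/10000
DF(2.5y) is solved at step 5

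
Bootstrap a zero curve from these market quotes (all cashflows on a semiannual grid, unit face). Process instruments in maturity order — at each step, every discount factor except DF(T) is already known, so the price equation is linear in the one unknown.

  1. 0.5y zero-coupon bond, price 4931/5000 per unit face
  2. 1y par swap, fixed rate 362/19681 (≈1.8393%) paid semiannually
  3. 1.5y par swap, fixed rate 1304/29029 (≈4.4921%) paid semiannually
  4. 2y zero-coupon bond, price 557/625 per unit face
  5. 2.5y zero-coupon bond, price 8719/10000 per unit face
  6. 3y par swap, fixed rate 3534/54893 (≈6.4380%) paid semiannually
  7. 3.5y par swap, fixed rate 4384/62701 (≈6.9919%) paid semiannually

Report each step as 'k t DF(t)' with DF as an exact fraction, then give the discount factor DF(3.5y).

1 1/2 4931/5000
2 1 9819/10000
3 3/2 2337/2500
4 2 557/625
5 5/2 8719/10000
6 3 8233/10000
7 7/2 488/625
DF(3.5y) = 488/625 ≈ 0.780800

step 1 [0.5y] zero: DF = P = 4931/5000 ≈ 0.986200
step 2 [1y] swap r/2=181/19681: DF=(1 − 181/19681·(0.986200))/(1+181/19681) = 9819/10000 ≈ 0.981900
step 3 [1.5y] swap r/2=652/29029: DF=(1 − 652/29029·(0.986200+0.981900))/(1+652/29029) = 2337/2500 ≈ 0.934800
step 4 [2y] zero: DF = P = 557/625 ≈ 0.891200
step 5 [2.5y] zero: DF = P = 8719/10000 ≈ 0.871900
step 6 [3y] swap r/2=1767/54893: DF=(1 − 1767/54893·(0.986200+0.981900+0.934800+0.891200+0.871900))/(1+1767/54893) = 8233/10000 ≈ 0.823300
step 7 [3.5y] swap r/2=2192/62701: DF=(1 − 2192/62701·(0.986200+0.981900+0.934800+0.891200+0.871900+0.823300))/(1+2192/62701) = 488/625 ≈ 0.780800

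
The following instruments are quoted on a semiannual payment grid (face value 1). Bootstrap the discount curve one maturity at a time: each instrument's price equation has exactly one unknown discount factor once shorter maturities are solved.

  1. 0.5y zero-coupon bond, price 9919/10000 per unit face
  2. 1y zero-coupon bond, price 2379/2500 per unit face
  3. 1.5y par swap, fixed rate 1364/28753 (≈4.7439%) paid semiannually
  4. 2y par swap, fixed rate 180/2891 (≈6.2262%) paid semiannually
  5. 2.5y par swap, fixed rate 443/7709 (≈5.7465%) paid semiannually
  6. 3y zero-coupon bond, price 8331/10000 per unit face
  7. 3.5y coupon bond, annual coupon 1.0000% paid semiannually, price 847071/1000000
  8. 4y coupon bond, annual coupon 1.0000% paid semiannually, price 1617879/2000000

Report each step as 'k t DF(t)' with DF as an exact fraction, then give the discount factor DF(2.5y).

1 1/2 9919/10000
2 1 2379/2500
3 3/2 4659/5000
4 2 883/1000
5 5/2 8671/10000
6 3 8331/10000
7 7/2 8157/10000
8 4 7737/10000
DF(2.5y) = 8671/10000 ≈ 0.867100

step 1 [0.5y] zero: DF = P = 9919/10000 ≈ 0.991900
step 2 [1y] zero: DF = P = 2379/2500 ≈ 0.951600
step 3 [1.5y] swap r/2=682/28753: DF=(1 − 682/28753·(0.991900+0.951600))/(1+682/28753) = 4659/5000 ≈ 0.931800
step 4 [2y] swap r/2=90/2891: DF=(1 − 90/2891·(0.991900+0.951600+0.931800))/(1+90/2891) = 883/1000 ≈ 0.883000
step 5 [2.5y] swap r/2=443/15418: DF=(1 − 443/15418·(0.991900+0.951600+0.931800+0.883000))/(1+443/15418) = 8671/10000 ≈ 0.867100
step 6 [3y] zero: DF = P = 8331/10000 ≈ 0.833100
step 7 [3.5y] bond c/2=1/200: DF=(847071/1000000 − 1/200·(0.991900+0.951600+0.931800+0.883000+0.867100+0.833100))/(1+1/200) = 8157/10000 ≈ 0.815700
step 8 [4y] bond c/2=1/200: DF=(1617879/2000000 − 1/200·(0.991900+0.951600+0.931800+0.883000+0.867100+0.833100+0.815700))/(1+1/200) = 7737/10000 ≈ 0.773700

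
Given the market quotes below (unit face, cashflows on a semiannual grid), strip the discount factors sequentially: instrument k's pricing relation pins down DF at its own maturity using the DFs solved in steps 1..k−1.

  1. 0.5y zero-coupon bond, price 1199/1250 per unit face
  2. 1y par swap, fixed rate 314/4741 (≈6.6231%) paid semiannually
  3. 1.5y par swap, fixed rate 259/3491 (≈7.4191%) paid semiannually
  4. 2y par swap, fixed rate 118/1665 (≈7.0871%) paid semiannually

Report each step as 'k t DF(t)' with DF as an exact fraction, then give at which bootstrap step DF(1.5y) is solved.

step 1 [0.5y] zero: DF = P = 1199/1250 ≈ 0.959200
step 2 [1y] swap r/2=157/4741: DF=(1 − 157/4741·(0.959200))/(1+157/4741) = 2343/2500 ≈ 0.937200
step 3 [1.5y] swap r/2=259/6982: DF=(1 − 259/6982·(0.959200+0.937200))/(1+259/6982) = 2241/2500 ≈ 0.896400
step 4 [2y] swap r/2=59/1665: DF=(1 − 59/1665·(0.959200+0.937200+0.896400))/(1+59/1665) = 4351/5000 ≈ 0.870200

1 1/2 1199/1250
2 1 2343/2500
3 3/2 2241/2500
4 2 4351/5000
DF(1.5y) is solved at step 3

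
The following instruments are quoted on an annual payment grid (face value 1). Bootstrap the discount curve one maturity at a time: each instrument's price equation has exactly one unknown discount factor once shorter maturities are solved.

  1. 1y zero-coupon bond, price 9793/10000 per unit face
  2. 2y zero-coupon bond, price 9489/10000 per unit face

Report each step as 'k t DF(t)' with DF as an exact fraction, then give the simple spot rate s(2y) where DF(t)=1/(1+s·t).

1 1 9793/10000
2 2 9489/10000
s(2y) = (1/(9489/10000) − 1)/(2) = 511/18978 ≈ 2.6926%

step 1 [1y] zero: DF = P = 9793/10000 ≈ 0.979300
step 2 [2y] zero: DF = P = 9489/10000 ≈ 0.948900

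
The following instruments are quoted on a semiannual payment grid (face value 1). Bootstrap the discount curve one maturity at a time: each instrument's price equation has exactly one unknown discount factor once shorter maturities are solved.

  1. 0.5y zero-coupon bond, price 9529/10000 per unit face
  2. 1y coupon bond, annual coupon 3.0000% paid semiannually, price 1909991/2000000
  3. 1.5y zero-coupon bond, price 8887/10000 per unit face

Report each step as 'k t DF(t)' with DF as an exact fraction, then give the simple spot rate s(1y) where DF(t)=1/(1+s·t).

1 1/2 9529/10000
2 1 2317/2500
3 3/2 8887/10000
s(1y) = (1/(2317/2500) − 1)/(1) = 183/2317 ≈ 7.8981%

step 1 [0.5y] zero: DF = P = 9529/10000 ≈ 0.952900
step 2 [1y] bond c/2=3/200: DF=(1909991/2000000 − 3/200·(0.952900))/(1+3/200) = 2317/2500 ≈ 0.926800
step 3 [1.5y] zero: DF = P = 8887/10000 ≈ 0.888700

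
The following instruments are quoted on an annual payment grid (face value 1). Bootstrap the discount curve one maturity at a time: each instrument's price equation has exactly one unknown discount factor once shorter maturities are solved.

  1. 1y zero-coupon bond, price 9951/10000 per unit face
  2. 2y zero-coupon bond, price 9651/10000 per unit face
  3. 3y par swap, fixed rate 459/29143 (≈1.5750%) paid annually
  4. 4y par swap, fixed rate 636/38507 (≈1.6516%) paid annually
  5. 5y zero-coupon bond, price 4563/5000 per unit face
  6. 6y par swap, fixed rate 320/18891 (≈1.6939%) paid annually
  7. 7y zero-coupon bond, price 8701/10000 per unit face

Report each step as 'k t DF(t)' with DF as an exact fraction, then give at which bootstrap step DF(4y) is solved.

1 1 9951/10000
2 2 9651/10000
3 3 9541/10000
4 4 2341/2500
5 5 4563/5000
6 6 113/125
7 7 8701/10000
DF(4y) is solved at step 4

step 1 [1y] zero: DF = P = 9951/10000 ≈ 0.995100
step 2 [2y] zero: DF = P = 9651/10000 ≈ 0.965100
step 3 [3y] swap r/1=459/29143: DF=(1 − 459/29143·(0.995100+0.965100))/(1+459/29143) = 9541/10000 ≈ 0.954100
step 4 [4y] swap r/1=636/38507: DF=(1 − 636/38507·(0.995100+0.965100+0.954100))/(1+636/38507) = 2341/2500 ≈ 0.936400
step 5 [5y] zero: DF = P = 4563/5000 ≈ 0.912600
step 6 [6y] swap r/1=320/18891: DF=(1 − 320/18891·(0.995100+0.965100+0.954100+0.936400+0.912600))/(1+320/18891) = 113/125 ≈ 0.904000
step 7 [7y] zero: DF = P = 8701/10000 ≈ 0.870100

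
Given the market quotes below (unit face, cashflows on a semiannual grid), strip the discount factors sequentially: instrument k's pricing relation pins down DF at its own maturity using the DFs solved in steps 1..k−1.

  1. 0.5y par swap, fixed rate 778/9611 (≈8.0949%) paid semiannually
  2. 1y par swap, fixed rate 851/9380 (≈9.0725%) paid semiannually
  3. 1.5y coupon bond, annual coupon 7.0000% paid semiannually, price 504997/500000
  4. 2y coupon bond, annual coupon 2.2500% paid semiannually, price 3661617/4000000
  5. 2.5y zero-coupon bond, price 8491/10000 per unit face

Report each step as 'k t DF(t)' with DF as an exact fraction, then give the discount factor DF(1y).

step 1 [0.5y] swap r/2=389/9611: DF=(1 − 389/9611·(0))/(1+389/9611) = 9611/10000 ≈ 0.961100
step 2 [1y] swap r/2=851/18760: DF=(1 − 851/18760·(0.961100))/(1+851/18760) = 9149/10000 ≈ 0.914900
step 3 [1.5y] bond c/2=7/200: DF=(504997/500000 − 7/200·(0.961100+0.914900))/(1+7/200) = 2281/2500 ≈ 0.912400
step 4 [2y] bond c/2=9/800: DF=(3661617/4000000 − 9/800·(0.961100+0.914900+0.912400))/(1+9/800) = 4371/5000 ≈ 0.874200
step 5 [2.5y] zero: DF = P = 8491/10000 ≈ 0.849100

1 1/2 9611/10000
2 1 9149/10000
3 3/2 2281/2500
4 2 4371/5000
5 5/2 8491/10000
DF(1y) = 9149/10000 ≈ 0.914900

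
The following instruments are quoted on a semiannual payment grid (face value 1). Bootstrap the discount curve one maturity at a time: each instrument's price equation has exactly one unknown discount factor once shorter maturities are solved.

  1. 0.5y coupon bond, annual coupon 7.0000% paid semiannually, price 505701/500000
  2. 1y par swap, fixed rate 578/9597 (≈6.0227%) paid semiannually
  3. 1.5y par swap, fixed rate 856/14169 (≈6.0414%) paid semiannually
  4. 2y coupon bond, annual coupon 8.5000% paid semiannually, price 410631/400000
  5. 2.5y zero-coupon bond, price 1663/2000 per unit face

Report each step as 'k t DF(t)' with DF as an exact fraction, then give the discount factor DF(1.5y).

1 1/2 2443/2500
2 1 4711/5000
3 3/2 1143/1250
4 2 2173/2500
5 5/2 1663/2000
DF(1.5y) = 1143/1250 ≈ 0.914400

step 1 [0.5y] bond c/2=7/200: DF=(505701/500000 − 7/200·(0))/(1+7/200) = 2443/2500 ≈ 0.977200
step 2 [1y] swap r/2=289/9597: DF=(1 − 289/9597·(0.977200))/(1+289/9597) = 4711/5000 ≈ 0.942200
step 3 [1.5y] swap r/2=428/14169: DF=(1 − 428/14169·(0.977200+0.942200))/(1+428/14169) = 1143/1250 ≈ 0.914400
step 4 [2y] bond c/2=17/400: DF=(410631/400000 − 17/400·(0.977200+0.942200+0.914400))/(1+17/400) = 2173/2500 ≈ 0.869200
step 5 [2.5y] zero: DF = P = 1663/2000 ≈ 0.831500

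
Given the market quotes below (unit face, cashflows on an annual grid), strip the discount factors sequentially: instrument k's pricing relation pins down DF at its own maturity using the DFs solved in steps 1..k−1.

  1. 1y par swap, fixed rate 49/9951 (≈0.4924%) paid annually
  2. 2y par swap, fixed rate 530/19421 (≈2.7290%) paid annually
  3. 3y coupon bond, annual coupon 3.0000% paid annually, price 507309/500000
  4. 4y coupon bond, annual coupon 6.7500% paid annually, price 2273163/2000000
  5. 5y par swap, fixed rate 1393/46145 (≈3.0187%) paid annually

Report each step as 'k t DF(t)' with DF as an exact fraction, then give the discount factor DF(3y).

step 1 [1y] swap r/1=49/9951: DF=(1 − 49/9951·(0))/(1+49/9951) = 9951/10000 ≈ 0.995100
step 2 [2y] swap r/1=530/19421: DF=(1 − 530/19421·(0.995100))/(1+530/19421) = 947/1000 ≈ 0.947000
step 3 [3y] bond c/1=3/100: DF=(507309/500000 − 3/100·(0.995100+0.947000))/(1+3/100) = 1857/2000 ≈ 0.928500
step 4 [4y] bond c/1=27/400: DF=(2273163/2000000 − 27/400·(0.995100+0.947000+0.928500))/(1+27/400) = 552/625 ≈ 0.883200
step 5 [5y] swap r/1=1393/46145: DF=(1 − 1393/46145·(0.995100+0.947000+0.928500+0.883200))/(1+1393/46145) = 8607/10000 ≈ 0.860700

1 1 9951/10000
2 2 947/1000
3 3 1857/2000
4 4 552/625
5 5 8607/10000
DF(3y) = 1857/2000 ≈ 0.928500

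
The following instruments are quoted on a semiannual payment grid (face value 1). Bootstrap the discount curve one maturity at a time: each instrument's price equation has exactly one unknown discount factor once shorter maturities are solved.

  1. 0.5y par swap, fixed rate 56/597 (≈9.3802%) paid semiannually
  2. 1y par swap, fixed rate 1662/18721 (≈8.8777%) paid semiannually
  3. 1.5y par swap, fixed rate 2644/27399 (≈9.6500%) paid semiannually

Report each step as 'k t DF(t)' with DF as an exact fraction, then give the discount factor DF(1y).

1 1/2 597/625
2 1 9169/10000
3 3/2 4339/5000
DF(1y) = 9169/10000 ≈ 0.916900

step 1 [0.5y] swap r/2=28/597: DF=(1 − 28/597·(0))/(1+28/597) = 597/625 ≈ 0.955200
step 2 [1y] swap r/2=831/18721: DF=(1 − 831/18721·(0.955200))/(1+831/18721) = 9169/10000 ≈ 0.916900
step 3 [1.5y] swap r/2=1322/27399: DF=(1 − 1322/27399·(0.955200+0.916900))/(1+1322/27399) = 4339/5000 ≈ 0.867800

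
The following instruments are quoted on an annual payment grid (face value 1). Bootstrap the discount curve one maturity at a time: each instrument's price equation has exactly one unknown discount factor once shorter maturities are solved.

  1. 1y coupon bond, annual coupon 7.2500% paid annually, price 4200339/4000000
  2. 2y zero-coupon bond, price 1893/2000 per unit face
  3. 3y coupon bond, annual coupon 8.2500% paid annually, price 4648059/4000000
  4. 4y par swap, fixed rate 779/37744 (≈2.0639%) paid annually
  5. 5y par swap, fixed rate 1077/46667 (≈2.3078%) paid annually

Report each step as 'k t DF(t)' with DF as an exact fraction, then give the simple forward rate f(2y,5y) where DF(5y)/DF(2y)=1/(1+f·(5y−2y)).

1 1 9791/10000
2 2 1893/2000
3 3 9267/10000
4 4 9221/10000
5 5 8923/10000
f(2y,5y) = ((1893/2000)/(8923/10000) − 1)/(3) = 542/26769 ≈ 2.0247%

step 1 [1y] bond c/1=29/400: DF=(4200339/4000000 − 29/400·(0))/(1+29/400) = 9791/10000 ≈ 0.979100
step 2 [2y] zero: DF = P = 1893/2000 ≈ 0.946500
step 3 [3y] bond c/1=33/400: DF=(4648059/4000000 − 33/400·(0.979100+0.946500))/(1+33/400) = 9267/10000 ≈ 0.926700
step 4 [4y] swap r/1=779/37744: DF=(1 − 779/37744·(0.979100+0.946500+0.926700))/(1+779/37744) = 9221/10000 ≈ 0.922100
step 5 [5y] swap r/1=1077/46667: DF=(1 − 1077/46667·(0.979100+0.946500+0.926700+0.922100))/(1+1077/46667) = 8923/10000 ≈ 0.892300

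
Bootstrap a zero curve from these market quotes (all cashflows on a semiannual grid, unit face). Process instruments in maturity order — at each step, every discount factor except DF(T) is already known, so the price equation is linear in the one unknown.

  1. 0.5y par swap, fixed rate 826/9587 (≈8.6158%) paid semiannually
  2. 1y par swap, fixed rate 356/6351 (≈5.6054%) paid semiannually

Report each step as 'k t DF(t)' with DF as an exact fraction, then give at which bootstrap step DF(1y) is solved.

step 1 [0.5y] swap r/2=413/9587: DF=(1 − 413/9587·(0))/(1+413/9587) = 9587/10000 ≈ 0.958700
step 2 [1y] swap r/2=178/6351: DF=(1 − 178/6351·(0.958700))/(1+178/6351) = 4733/5000 ≈ 0.946600

1 1/2 9587/10000
2 1 4733/5000
DF(1y) is solved at step 2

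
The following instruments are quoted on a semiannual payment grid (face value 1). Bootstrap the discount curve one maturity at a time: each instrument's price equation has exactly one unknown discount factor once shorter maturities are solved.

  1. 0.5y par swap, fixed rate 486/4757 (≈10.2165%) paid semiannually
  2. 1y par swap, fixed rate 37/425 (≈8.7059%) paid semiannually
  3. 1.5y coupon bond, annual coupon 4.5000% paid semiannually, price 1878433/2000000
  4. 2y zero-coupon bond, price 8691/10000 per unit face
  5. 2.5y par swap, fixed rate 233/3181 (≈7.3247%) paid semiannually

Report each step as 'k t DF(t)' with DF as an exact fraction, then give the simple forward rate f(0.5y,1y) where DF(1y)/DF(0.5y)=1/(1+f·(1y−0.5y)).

step 1 [0.5y] swap r/2=243/4757: DF=(1 − 243/4757·(0))/(1+243/4757) = 4757/5000 ≈ 0.951400
step 2 [1y] swap r/2=37/850: DF=(1 − 37/850·(0.951400))/(1+37/850) = 4593/5000 ≈ 0.918600
step 3 [1.5y] bond c/2=9/400: DF=(1878433/2000000 − 9/400·(0.951400+0.918600))/(1+9/400) = 4387/5000 ≈ 0.877400
step 4 [2y] zero: DF = P = 8691/10000 ≈ 0.869100
step 5 [2.5y] swap r/2=233/6362: DF=(1 − 233/6362·(0.951400+0.918600+0.877400+0.869100))/(1+233/6362) = 8369/10000 ≈ 0.836900

1 1/2 4757/5000
2 1 4593/5000
3 3/2 4387/5000
4 2 8691/10000
5 5/2 8369/10000
f(0.5y,1y) = ((4757/5000)/(4593/5000) − 1)/(1/2) = 328/4593 ≈ 7.1413%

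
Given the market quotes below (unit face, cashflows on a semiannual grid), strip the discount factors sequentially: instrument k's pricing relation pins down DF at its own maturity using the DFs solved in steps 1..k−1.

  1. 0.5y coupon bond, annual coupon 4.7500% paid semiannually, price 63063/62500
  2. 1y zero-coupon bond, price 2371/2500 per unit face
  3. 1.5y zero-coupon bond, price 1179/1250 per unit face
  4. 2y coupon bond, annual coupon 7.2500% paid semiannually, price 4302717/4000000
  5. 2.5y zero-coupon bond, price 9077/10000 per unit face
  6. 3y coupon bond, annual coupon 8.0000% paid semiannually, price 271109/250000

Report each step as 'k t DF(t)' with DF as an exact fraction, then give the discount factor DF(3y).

1 1/2 616/625
2 1 2371/2500
3 3/2 1179/1250
4 2 4687/5000
5 5/2 9077/10000
6 3 8611/10000
DF(3y) = 8611/10000 ≈ 0.861100

step 1 [0.5y] bond c/2=19/800: DF=(63063/62500 − 19/800·(0))/(1+19/800) = 616/625 ≈ 0.985600
step 2 [1y] zero: DF = P = 2371/2500 ≈ 0.948400
step 3 [1.5y] zero: DF = P = 1179/1250 ≈ 0.943200
step 4 [2y] bond c/2=29/800: DF=(4302717/4000000 − 29/800·(0.985600+0.948400+0.943200))/(1+29/800) = 4687/5000 ≈ 0.937400
step 5 [2.5y] zero: DF = P = 9077/10000 ≈ 0.907700
step 6 [3y] bond c/2=1/25: DF=(271109/250000 − 1/25·(0.985600+0.948400+0.943200+0.937400+0.907700))/(1+1/25) = 8611/10000 ≈ 0.861100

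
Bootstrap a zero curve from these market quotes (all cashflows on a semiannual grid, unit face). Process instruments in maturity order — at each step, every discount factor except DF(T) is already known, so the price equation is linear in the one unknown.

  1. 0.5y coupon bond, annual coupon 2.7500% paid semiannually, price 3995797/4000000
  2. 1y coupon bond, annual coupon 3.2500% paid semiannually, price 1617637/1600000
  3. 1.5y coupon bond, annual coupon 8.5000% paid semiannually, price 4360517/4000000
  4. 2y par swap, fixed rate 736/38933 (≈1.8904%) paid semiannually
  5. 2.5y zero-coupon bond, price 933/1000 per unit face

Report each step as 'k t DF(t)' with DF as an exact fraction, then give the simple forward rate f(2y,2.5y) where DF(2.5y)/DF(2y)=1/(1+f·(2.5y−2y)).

1 1/2 4927/5000
2 1 9791/10000
3 3/2 1207/1250
4 2 602/625
5 5/2 933/1000
f(2y,2.5y) = ((602/625)/(933/1000) − 1)/(1/2) = 302/4665 ≈ 6.4737%

step 1 [0.5y] bond c/2=11/800: DF=(3995797/4000000 − 11/800·(0))/(1+11/800) = 4927/5000 ≈ 0.985400
step 2 [1y] bond c/2=13/800: DF=(1617637/1600000 − 13/800·(0.985400))/(1+13/800) = 9791/10000 ≈ 0.979100
step 3 [1.5y] bond c/2=17/400: DF=(4360517/4000000 − 17/400·(0.985400+0.979100))/(1+17/400) = 1207/1250 ≈ 0.965600
step 4 [2y] swap r/2=368/38933: DF=(1 − 368/38933·(0.985400+0.979100+0.965600))/(1+368/38933) = 602/625 ≈ 0.963200
step 5 [2.5y] zero: DF = P = 933/1000 ≈ 0.933000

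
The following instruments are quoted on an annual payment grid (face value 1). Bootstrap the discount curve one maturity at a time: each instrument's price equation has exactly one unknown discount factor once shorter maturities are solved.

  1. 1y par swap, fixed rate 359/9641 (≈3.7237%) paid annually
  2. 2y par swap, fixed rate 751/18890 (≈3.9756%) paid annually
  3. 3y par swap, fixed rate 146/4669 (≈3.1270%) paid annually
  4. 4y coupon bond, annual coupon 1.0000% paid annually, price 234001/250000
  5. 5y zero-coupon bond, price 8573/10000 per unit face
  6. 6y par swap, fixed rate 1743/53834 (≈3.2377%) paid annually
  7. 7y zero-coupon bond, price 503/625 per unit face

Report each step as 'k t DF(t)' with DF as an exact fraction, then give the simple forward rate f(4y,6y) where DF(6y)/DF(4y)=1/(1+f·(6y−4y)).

step 1 [1y] swap r/1=359/9641: DF=(1 − 359/9641·(0))/(1+359/9641) = 9641/10000 ≈ 0.964100
step 2 [2y] swap r/1=751/18890: DF=(1 − 751/18890·(0.964100))/(1+751/18890) = 9249/10000 ≈ 0.924900
step 3 [3y] swap r/1=146/4669: DF=(1 − 146/4669·(0.964100+0.924900))/(1+146/4669) = 2281/2500 ≈ 0.912400
step 4 [4y] bond c/1=1/100: DF=(234001/250000 − 1/100·(0.964100+0.924900+0.912400))/(1+1/100) = 899/1000 ≈ 0.899000
step 5 [5y] zero: DF = P = 8573/10000 ≈ 0.857300
step 6 [6y] swap r/1=1743/53834: DF=(1 − 1743/53834·(0.964100+0.924900+0.912400+0.899000+0.857300))/(1+1743/53834) = 8257/10000 ≈ 0.825700
step 7 [7y] zero: DF = P = 503/625 ≈ 0.804800

1 1 9641/10000
2 2 9249/10000
3 3 2281/2500
4 4 899/1000
5 5 8573/10000
6 6 8257/10000
7 7 503/625
f(4y,6y) = ((899/1000)/(8257/10000) − 1)/(2) = 733/16514 ≈ 4.4387%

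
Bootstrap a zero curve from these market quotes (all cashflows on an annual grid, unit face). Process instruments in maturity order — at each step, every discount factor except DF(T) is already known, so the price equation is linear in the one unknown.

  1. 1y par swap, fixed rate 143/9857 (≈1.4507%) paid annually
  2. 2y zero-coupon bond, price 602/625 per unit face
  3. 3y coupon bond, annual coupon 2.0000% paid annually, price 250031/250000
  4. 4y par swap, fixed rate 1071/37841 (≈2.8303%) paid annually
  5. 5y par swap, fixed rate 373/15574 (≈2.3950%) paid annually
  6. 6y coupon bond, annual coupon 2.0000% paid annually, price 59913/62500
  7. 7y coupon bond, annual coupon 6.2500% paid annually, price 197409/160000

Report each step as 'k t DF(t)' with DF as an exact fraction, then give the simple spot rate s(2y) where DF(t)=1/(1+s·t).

1 1 9857/10000
2 2 602/625
3 3 9423/10000
4 4 8929/10000
5 5 8881/10000
6 6 4241/5000
7 7 1673/2000
s(2y) = (1/(602/625) − 1)/(2) = 23/1204 ≈ 1.9103%

step 1 [1y] swap r/1=143/9857: DF=(1 − 143/9857·(0))/(1+143/9857) = 9857/10000 ≈ 0.985700
step 2 [2y] zero: DF = P = 602/625 ≈ 0.963200
step 3 [3y] bond c/1=1/50: DF=(250031/250000 − 1/50·(0.985700+0.963200))/(1+1/50) = 9423/10000 ≈ 0.942300
step 4 [4y] swap r/1=1071/37841: DF=(1 − 1071/37841·(0.985700+0.963200+0.942300))/(1+1071/37841) = 8929/10000 ≈ 0.892900
step 5 [5y] swap r/1=373/15574: DF=(1 − 373/15574·(0.985700+0.963200+0.942300+0.892900))/(1+373/15574) = 8881/10000 ≈ 0.888100
step 6 [6y] bond c/1=1/50: DF=(59913/62500 − 1/50·(0.985700+0.963200+0.942300+0.892900+0.888100))/(1+1/50) = 4241/5000 ≈ 0.848200
step 7 [7y] bond c/1=1/16: DF=(197409/160000 − 1/16·(0.985700+0.963200+0.942300+0.892900+0.888100+0.848200))/(1+1/16) = 1673/2000 ≈ 0.836500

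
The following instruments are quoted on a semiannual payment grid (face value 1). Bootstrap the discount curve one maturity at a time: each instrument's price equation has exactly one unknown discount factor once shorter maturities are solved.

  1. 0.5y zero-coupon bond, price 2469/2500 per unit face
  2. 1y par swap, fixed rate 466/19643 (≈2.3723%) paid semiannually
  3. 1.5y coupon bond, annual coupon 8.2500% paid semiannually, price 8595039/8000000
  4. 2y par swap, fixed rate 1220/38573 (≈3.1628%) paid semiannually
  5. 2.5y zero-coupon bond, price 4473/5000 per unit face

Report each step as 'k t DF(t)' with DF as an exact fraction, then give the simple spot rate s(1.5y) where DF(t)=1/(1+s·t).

1 1/2 2469/2500
2 1 9767/10000
3 3/2 477/500
4 2 939/1000
5 5/2 4473/5000
s(1.5y) = (1/(477/500) − 1)/(3/2) = 46/1431 ≈ 3.2145%

step 1 [0.5y] zero: DF = P = 2469/2500 ≈ 0.987600
step 2 [1y] swap r/2=233/19643: DF=(1 − 233/19643·(0.987600))/(1+233/19643) = 9767/10000 ≈ 0.976700
step 3 [1.5y] bond c/2=33/800: DF=(8595039/8000000 − 33/800·(0.987600+0.976700))/(1+33/800) = 477/500 ≈ 0.954000
step 4 [2y] swap r/2=610/38573: DF=(1 − 610/38573·(0.987600+0.976700+0.954000))/(1+610/38573) = 939/1000 ≈ 0.939000
step 5 [2.5y] zero: DF = P = 4473/5000 ≈ 0.894600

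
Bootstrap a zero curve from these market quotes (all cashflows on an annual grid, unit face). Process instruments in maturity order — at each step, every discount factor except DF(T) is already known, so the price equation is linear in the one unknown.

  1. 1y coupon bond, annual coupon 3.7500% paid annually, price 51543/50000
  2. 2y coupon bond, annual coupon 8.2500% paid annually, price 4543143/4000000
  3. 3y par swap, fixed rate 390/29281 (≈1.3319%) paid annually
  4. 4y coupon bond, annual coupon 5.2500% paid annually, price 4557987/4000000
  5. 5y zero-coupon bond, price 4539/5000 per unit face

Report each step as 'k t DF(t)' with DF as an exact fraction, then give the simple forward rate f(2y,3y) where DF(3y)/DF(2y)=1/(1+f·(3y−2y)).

step 1 [1y] bond c/1=3/80: DF=(51543/50000 − 3/80·(0))/(1+3/80) = 621/625 ≈ 0.993600
step 2 [2y] bond c/1=33/400: DF=(4543143/4000000 − 33/400·(0.993600))/(1+33/400) = 1947/2000 ≈ 0.973500
step 3 [3y] swap r/1=390/29281: DF=(1 − 390/29281·(0.993600+0.973500))/(1+390/29281) = 961/1000 ≈ 0.961000
step 4 [4y] bond c/1=21/400: DF=(4557987/4000000 − 21/400·(0.993600+0.973500+0.961000))/(1+21/400) = 4683/5000 ≈ 0.936600
step 5 [5y] zero: DF = P = 4539/5000 ≈ 0.907800

1 1 621/625
2 2 1947/2000
3 3 961/1000
4 4 4683/5000
5 5 4539/5000
f(2y,3y) = ((1947/2000)/(961/1000) − 1)/(1) = 25/1922 ≈ 1.3007%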